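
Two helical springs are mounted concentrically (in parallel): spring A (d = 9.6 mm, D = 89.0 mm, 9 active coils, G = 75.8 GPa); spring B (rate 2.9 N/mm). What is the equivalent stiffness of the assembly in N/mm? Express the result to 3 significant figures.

15.6 N/mm

k_A = Gd⁴/(8D³N_a) = (75.8×10³)(9.6⁴)/(8·89.0³·9) = 12.684 N/mm
Parallel: k_eq = 12.684 + 2.9 = 15.584 N/mm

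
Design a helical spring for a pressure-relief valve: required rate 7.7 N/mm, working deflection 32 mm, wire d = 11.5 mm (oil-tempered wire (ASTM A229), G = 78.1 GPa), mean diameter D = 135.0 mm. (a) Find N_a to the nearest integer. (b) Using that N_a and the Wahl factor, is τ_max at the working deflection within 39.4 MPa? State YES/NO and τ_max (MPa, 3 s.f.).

N_a = Gd⁴/(8D³k) = (78.1×10³)(11.5⁴)/(8·135.0³·7.7) = 9.013 → N_a = 9
Actual rate k = Gd⁴/(8D³·9) = 7.711 N/mm
Working load F = kδ = 7.711·32 = 246.75 N
C = 135.0/11.5 = 11.7391; K_W = (4C−1)/(4C−4)+0.615/C = 1.1222
τ_max = K_W·8FD/(πd³) = 1.1222·55.775 = 62.592 MPa
τ_max > 39.4 MPa → exceeds allowable

(a) 9 coils; (b) NO, τ_max = 62.6 MPa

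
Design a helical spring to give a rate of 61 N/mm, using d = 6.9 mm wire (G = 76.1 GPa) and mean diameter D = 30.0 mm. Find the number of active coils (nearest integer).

N_a = Gd⁴/(8D³k) = (76.1×10³ × 6.9⁴)/(8 × 30.0³ × 61)
    = 1.72497e+08 / 1.3176e+07 = 13.09 → 13 coils

13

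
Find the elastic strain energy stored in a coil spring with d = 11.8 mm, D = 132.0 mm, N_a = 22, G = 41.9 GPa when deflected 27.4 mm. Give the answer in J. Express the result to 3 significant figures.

0.753 J

k = Gd⁴/(8D³N_a) = (41.9×10³)(11.8⁴)/(8·132.0³·22) = 2.0068 N/mm
U = ½kδ² = 0.5 × 2.0068 × 27.4² = 753.32 N·mm = 0.75332 J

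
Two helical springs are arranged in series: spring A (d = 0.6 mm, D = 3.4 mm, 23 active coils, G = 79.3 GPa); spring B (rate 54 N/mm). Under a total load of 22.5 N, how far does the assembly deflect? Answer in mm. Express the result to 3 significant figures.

16.2 mm

k_A = Gd⁴/(8D³N_a) = (79.3×10³)(0.6⁴)/(8·3.4³·23) = 1.4211 N/mm
Series: 1/k_eq = 1/1.4211 + 1/54 = 0.7222; k_eq = 1.3847 N/mm
δ = F/k_eq = 22.5/1.3847 = 16.25 mm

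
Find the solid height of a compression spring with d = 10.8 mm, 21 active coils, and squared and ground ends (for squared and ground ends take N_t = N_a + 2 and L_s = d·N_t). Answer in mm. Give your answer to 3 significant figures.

squared and ground ends: N_t = N_a + 2 = 21 + 2 = 23
L_s = d·N_t = 10.8 × 23 = 248.4 mm

248 mm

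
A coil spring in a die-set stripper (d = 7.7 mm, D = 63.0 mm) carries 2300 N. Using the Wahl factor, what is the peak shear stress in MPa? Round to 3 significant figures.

Spring index C = D/d = 63.0/7.7 = 8.1818
K_W = (4C−1)/(4C−4) + 0.615/C = 31.727/28.727 + 0.0752 = 1.1796
τ₀ = 8FD/(πd³) = 8·2300·63.0/(π·7.7³) = 1.1592e+06/1434.2 = 808.23 MPa
τ_max = K·τ₀ = 1.1796 × 808.23 = 953.39 MPa

953 MPa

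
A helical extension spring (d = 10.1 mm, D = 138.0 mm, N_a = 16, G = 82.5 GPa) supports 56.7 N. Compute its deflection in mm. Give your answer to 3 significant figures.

22.2 mm

k = Gd⁴/(8D³N_a) = (82.5×10³)(10.1⁴)/(8·138.0³·16) = 2.5521 N/mm
δ = F/k = 56.7 / 2.5521 = 22.217 mm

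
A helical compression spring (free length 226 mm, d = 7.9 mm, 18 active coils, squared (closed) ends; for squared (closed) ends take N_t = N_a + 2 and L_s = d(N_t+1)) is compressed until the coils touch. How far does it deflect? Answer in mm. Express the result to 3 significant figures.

N_t = 20; L_s = 7.9·21 = 165.9 mm
δ_solid = L₀ − L_s = 226 − 165.9 = 60.1 mm

60.1 mm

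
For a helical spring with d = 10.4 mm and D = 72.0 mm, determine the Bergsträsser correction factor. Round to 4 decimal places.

C = D/d = 72.0/10.4 = 6.9231
K_B = (4C+2)/(4C−3) = 29.692/24.692 = 1.2025

1.2025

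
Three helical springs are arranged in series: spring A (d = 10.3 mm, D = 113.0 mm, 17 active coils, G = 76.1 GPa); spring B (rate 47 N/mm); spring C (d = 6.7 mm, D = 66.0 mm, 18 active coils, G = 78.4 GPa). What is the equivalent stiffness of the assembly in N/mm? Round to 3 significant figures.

1.95 N/mm

k_A = Gd⁴/(8D³N_a) = (76.1×10³)(10.3⁴)/(8·113.0³·17) = 4.3647 N/mm
k_C = Gd⁴/(8D³N_a) = (78.4×10³)(6.7⁴)/(8·66.0³·18) = 3.8161 N/mm
Series: 1/k_eq = 1/4.3647 + 1/47 + 1/3.8161 = 0.51243; k_eq = 1.9515 N/mm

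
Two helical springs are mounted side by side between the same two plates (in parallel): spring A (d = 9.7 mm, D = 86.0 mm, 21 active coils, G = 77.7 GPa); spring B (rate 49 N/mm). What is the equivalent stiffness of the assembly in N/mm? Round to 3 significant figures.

55.4 N/mm

k_A = Gd⁴/(8D³N_a) = (77.7×10³)(9.7⁴)/(8·86.0³·21) = 6.4373 N/mm
Parallel: k_eq = 6.4373 + 49 = 55.437 N/mm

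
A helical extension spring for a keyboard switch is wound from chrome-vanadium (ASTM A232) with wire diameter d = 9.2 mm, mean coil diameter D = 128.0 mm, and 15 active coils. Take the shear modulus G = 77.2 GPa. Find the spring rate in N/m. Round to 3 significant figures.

2200 N/m

k = Gd⁴/(8D³N_a) = (77.2×10³ × 9.2⁴) / (8 × 128.0³ × 15)
  = 5.53055e+08 / 2.51658e+08 = 2.1976 N/mm = 2197.6 N/m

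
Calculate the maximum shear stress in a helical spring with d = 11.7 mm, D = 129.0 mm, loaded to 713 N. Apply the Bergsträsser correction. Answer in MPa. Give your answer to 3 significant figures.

164 MPa

Spring index C = D/d = 129.0/11.7 = 11.0256
K_B = (4C+2)/(4C−3) = 46.103/41.103 = 1.1216
τ₀ = 8FD/(πd³) = 8·713·129.0/(π·11.7³) = 735816/5031.6 = 146.24 MPa
τ_max = K·τ₀ = 1.1216 × 146.24 = 164.03 MPa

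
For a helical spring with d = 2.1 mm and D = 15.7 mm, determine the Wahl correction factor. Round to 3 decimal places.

1.198

C = D/d = 15.7/2.1 = 7.4762
K_W = (4C−1)/(4C−4) + 0.615/C = 28.905/25.905 + 0.0823 = 1.1981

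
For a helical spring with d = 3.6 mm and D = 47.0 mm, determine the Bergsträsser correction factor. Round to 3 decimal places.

C = D/d = 47.0/3.6 = 13.0556
K_B = (4C+2)/(4C−3) = 54.222/49.222 = 1.1016

1.102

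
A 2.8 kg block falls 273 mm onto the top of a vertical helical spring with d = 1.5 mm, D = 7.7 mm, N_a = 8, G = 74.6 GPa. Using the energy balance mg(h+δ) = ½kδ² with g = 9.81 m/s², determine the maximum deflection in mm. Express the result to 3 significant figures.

k = Gd⁴/(8D³N_a) = (74.6×10³)(1.5⁴)/(8·7.7³·8) = 12.926 N/mm
W = mg = 2.8 × 9.81 = 27.468 N
½kδ² − Wδ − Wh = 0 → δ = (W + √(W² + 2kWh))/k
δ = (27.468 + √(754.49 + 193852))/12.926 = (27.468 + 441.14)/12.926 = 36.254 mm

36.3 mm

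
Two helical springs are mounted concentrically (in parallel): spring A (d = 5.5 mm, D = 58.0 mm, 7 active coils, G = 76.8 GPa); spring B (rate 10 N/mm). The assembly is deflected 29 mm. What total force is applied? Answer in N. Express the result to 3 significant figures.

477 N

k_A = Gd⁴/(8D³N_a) = (76.8×10³)(5.5⁴)/(8·58.0³·7) = 6.4319 N/mm
Parallel: k_eq = 6.4319 + 10 = 16.432 N/mm
F = k_eq·δ = 16.432·29 = 476.53 N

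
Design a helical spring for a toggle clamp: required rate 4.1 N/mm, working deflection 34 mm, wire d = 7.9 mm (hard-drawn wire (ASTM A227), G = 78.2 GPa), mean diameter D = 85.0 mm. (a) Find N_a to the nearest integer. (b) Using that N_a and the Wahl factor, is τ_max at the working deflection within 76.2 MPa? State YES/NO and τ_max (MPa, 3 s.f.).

(a) 15 coils; (b) YES, τ_max = 70.0 MPa

N_a = Gd⁴/(8D³k) = (78.2×10³)(7.9⁴)/(8·85.0³·4.1) = 15.12 → N_a = 15
Actual rate k = Gd⁴/(8D³·15) = 4.1331 N/mm
Working load F = kδ = 4.1331·34 = 140.53 N
C = 85.0/7.9 = 10.7595; K_W = (4C−1)/(4C−4)+0.615/C = 1.1340
τ_max = K_W·8FD/(πd³) = 1.1340·61.693 = 69.96 MPa
τ_max ≤ 76.2 MPa → acceptable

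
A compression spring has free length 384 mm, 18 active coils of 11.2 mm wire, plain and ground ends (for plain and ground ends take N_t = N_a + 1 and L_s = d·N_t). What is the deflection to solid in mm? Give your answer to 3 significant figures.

171 mm

N_t = 19; L_s = 11.2·19 = 212.8 mm
δ_solid = L₀ − L_s = 384 − 212.8 = 171.2 mm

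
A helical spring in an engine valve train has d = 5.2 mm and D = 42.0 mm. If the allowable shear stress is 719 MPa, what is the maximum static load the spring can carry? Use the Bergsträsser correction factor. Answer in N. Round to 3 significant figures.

807 N

C = D/d = 42.0/5.2 = 8.0769
K_B = (4C+2)/(4C−3) = 34.308/29.308 = 1.1706
τ_max = K·8FD/(πd³) → F_max = τ_allow·πd³/(8DK)
F_max = 719·π·5.2³/(8·42.0·1.1706) = 3.1761e+05/393.32 = 807.49 N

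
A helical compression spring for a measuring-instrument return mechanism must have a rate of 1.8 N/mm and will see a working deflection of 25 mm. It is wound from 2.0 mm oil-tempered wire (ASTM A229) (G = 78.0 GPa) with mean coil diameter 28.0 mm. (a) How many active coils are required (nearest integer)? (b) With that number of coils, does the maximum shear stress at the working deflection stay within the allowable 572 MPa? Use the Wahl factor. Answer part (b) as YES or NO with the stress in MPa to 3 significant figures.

N_a = Gd⁴/(8D³k) = (78.0×10³)(2.0⁴)/(8·28.0³·1.8) = 3.948 → N_a = 4
Actual rate k = Gd⁴/(8D³·4) = 1.7766 N/mm
Working load F = kδ = 1.7766·25 = 44.415 N
C = 28.0/2.0 = 14.0000; K_W = (4C−1)/(4C−4)+0.615/C = 1.1016
τ_max = K_W·8FD/(πd³) = 1.1016·395.86 = 436.08 MPa
τ_max ≤ 572 MPa → acceptable

(a) 4 coils; (b) YES, τ_max = 436 MPa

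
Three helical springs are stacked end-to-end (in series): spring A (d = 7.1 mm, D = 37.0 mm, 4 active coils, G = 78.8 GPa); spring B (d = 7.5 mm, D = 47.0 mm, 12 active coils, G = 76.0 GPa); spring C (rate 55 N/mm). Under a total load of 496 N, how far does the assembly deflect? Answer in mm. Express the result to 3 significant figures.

k_A = Gd⁴/(8D³N_a) = (78.8×10³)(7.1⁴)/(8·37.0³·4) = 123.54 N/mm
k_B = Gd⁴/(8D³N_a) = (76.0×10³)(7.5⁴)/(8·47.0³·12) = 24.126 N/mm
Series: 1/k_eq = 1/123.54 + 1/24.126 + 1/55 = 0.067725; k_eq = 14.766 N/mm
δ = F/k_eq = 496/14.766 = 33.591 mm

33.6 mm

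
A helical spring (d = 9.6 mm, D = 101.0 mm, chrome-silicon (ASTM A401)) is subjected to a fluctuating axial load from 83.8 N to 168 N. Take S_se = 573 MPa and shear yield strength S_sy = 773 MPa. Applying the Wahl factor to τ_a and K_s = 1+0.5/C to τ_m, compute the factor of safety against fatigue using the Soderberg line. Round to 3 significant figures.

C = D/d = 101.0/9.6 = 10.5208; K_W = (4C−1)/(4C−4)+0.615/C = 1.1372; K_s = 1+0.5/C = 1.0475
F_a = (F_max−F_min)/2 = 42.1 N; F_m = (F_max+F_min)/2 = 125.9 N
τ_a = K_W·8F_aD/(πd³) = 1.1372 × 12.239 = 13.918 MPa
τ_m = K_s·8F_mD/(πd³) = 1.0475 × 36.599 = 38.339 MPa
Soderberg: 1/n_f = τ_a/S_se + τ_m/S_sy = 13.918/573 + 38.339/773 = 0.02429 + 0.04960 = 0.073887
n_f = 1/0.073887 = 13.53

13.5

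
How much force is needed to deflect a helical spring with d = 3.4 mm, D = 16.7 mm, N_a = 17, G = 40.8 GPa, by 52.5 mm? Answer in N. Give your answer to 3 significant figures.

k = Gd⁴/(8D³N_a) = (40.8×10³)(3.4⁴)/(8·16.7³·17) = 8.6077 N/mm
F = k·δ = 8.6077 × 52.5 = 451.9 N

452 N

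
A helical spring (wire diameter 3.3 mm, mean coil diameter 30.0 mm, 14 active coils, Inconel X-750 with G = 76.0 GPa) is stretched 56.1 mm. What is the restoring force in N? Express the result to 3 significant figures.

k = Gd⁴/(8D³N_a) = (76.0×10³)(3.3⁴)/(8·30.0³·14) = 2.9805 N/mm
F = k·δ = 2.9805 × 56.1 = 167.21 N

167 N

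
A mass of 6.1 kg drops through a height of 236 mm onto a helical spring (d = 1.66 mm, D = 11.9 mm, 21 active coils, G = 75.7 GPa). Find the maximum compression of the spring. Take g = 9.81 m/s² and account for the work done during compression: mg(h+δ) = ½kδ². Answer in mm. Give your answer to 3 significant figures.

151 mm

k = Gd⁴/(8D³N_a) = (75.7×10³)(1.66⁴)/(8·11.9³·21) = 2.0304 N/mm
W = mg = 6.1 × 9.81 = 59.841 N
½kδ² − Wδ − Wh = 0 → δ = (W + √(W² + 2kWh))/k
δ = (59.841 + √(3580.9 + 57348.1))/2.0304 = (59.841 + 246.84)/2.0304 = 151.04 mm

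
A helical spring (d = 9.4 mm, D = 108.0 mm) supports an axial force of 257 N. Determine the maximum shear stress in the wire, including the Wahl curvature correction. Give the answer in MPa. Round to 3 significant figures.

Spring index C = D/d = 108.0/9.4 = 11.4894
K_W = (4C−1)/(4C−4) + 0.615/C = 44.957/41.957 + 0.0535 = 1.1250
τ₀ = 8FD/(πd³) = 8·257·108.0/(π·9.4³) = 222048/2609.4 = 85.097 MPa
τ_max = K·τ₀ = 1.1250 × 85.097 = 95.736 MPa

95.7 MPa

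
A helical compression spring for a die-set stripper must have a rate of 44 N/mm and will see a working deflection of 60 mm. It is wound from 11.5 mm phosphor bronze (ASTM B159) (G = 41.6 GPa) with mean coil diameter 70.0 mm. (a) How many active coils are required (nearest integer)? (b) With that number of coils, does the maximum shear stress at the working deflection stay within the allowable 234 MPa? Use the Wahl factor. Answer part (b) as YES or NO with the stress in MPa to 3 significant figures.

N_a = Gd⁴/(8D³k) = (41.6×10³)(11.5⁴)/(8·70.0³·44) = 6.026 → N_a = 6
Actual rate k = Gd⁴/(8D³·6) = 44.193 N/mm
Working load F = kδ = 44.193·60 = 2651.6 N
C = 70.0/11.5 = 6.0870; K_W = (4C−1)/(4C−4)+0.615/C = 1.2485
τ_max = K_W·8FD/(πd³) = 1.2485·310.77 = 387.99 MPa
τ_max > 234 MPa → exceeds allowable

(a) 6 coils; (b) NO, τ_max = 388 MPa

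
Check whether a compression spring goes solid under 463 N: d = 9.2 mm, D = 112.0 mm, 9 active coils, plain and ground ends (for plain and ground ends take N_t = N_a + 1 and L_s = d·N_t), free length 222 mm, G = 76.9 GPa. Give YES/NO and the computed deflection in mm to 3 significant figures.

k = Gd⁴/(8D³N_a) = (76.9×10³)(9.2⁴)/(8·112.0³·9) = 5.4462 N/mm
N_t = 10; L_s = 9.2·10 = 92 mm; δ_solid = L₀ − L_s = 222 − 92 = 130 mm
δ = F/k = 463/5.4462 = 85.014 mm
δ < δ_solid → spring does not go solid

NO, δ = 85.0 mm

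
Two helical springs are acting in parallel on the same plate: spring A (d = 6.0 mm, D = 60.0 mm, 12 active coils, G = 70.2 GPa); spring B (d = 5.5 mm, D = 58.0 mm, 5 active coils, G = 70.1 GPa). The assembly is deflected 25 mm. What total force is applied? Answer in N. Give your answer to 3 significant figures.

k_A = Gd⁴/(8D³N_a) = (70.2×10³)(6.0⁴)/(8·60.0³·12) = 4.3875 N/mm
k_B = Gd⁴/(8D³N_a) = (70.1×10³)(5.5⁴)/(8·58.0³·5) = 8.2191 N/mm
Parallel: k_eq = 4.3875 + 8.2191 = 12.607 N/mm
F = k_eq·δ = 12.607·25 = 315.17 N

315 N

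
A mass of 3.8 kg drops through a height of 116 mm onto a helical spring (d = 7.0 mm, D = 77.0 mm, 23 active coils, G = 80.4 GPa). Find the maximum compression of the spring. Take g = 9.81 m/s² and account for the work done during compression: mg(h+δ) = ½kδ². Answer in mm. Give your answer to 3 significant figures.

79.7 mm

k = Gd⁴/(8D³N_a) = (80.4×10³)(7.0⁴)/(8·77.0³·23) = 2.298 N/mm
W = mg = 3.8 × 9.81 = 37.278 N
½kδ² − Wδ − Wh = 0 → δ = (W + √(W² + 2kWh))/k
δ = (37.278 + √(1389.6 + 19874.6))/2.298 = (37.278 + 145.82)/2.298 = 79.677 mm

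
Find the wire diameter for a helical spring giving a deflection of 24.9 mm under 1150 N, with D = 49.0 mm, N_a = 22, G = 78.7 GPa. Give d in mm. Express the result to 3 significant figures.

Required rate k = F/δ = 1150/24.9 = 46.185 N/mm
d = (8D³N_a·k / G)^(1/4) = (8·49.0³·22·46.185 / (78.7×10³))^0.25
  = (12151)^0.25 = 10.4992 mm

10.5 mm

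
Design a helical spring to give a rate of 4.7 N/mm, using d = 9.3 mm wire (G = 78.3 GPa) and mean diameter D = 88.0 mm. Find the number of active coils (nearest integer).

23

N_a = Gd⁴/(8D³k) = (78.3×10³ × 9.3⁴)/(8 × 88.0³ × 4.7)
    = 5.85725e+08 / 2.56233e+07 = 22.86 → 23 coils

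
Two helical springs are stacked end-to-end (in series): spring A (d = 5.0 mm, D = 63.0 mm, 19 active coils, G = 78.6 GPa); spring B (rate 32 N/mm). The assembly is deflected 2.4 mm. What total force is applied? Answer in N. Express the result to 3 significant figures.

k_A = Gd⁴/(8D³N_a) = (78.6×10³)(5.0⁴)/(8·63.0³·19) = 1.2925 N/mm
Series: 1/k_eq = 1/1.2925 + 1/32 = 0.80493; k_eq = 1.2423 N/mm
F = k_eq·δ = 1.2423·2.4 = 2.9816 N

2.98 N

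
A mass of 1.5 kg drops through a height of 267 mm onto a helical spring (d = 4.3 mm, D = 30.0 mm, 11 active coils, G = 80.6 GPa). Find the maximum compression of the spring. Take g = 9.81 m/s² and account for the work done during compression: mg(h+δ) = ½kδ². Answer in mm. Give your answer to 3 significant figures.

k = Gd⁴/(8D³N_a) = (80.6×10³)(4.3⁴)/(8·30.0³·11) = 11.597 N/mm
W = mg = 1.5 × 9.81 = 14.715 N
½kδ² − Wδ − Wh = 0 → δ = (W + √(W² + 2kWh))/k
δ = (14.715 + √(216.53 + 91130.5))/11.597 = (14.715 + 302.24)/11.597 = 27.329 mm

27.3 mm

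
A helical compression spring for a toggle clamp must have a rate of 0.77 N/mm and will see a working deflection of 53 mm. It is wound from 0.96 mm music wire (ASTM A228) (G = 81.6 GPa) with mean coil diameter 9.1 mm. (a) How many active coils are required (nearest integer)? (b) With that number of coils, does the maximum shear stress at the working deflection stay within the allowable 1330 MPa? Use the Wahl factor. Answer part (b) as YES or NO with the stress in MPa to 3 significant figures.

N_a = Gd⁴/(8D³k) = (81.6×10³)(0.96⁴)/(8·9.1³·0.77) = 14.93 → N_a = 15
Actual rate k = Gd⁴/(8D³·15) = 0.76643 N/mm
Working load F = kδ = 0.76643·53 = 40.621 N
C = 9.1/0.96 = 9.4792; K_W = (4C−1)/(4C−4)+0.615/C = 1.1533
τ_max = K_W·8FD/(πd³) = 1.1533·1063.9 = 1227.1 MPa
τ_max ≤ 1330 MPa → acceptable

(a) 15 coils; (b) YES, τ_max = 1230 MPa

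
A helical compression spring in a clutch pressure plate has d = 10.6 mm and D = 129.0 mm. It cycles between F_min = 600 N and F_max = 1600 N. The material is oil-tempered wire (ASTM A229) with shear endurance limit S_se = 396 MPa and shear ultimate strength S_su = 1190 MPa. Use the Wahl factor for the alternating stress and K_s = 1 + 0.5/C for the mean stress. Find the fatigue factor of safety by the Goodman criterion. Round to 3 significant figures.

1.53

C = D/d = 129.0/10.6 = 12.1698; K_W = (4C−1)/(4C−4)+0.615/C = 1.1177; K_s = 1+0.5/C = 1.0411
F_a = (F_max−F_min)/2 = 500 N; F_m = (F_max+F_min)/2 = 1100 N
τ_a = K_W·8F_aD/(πd³) = 1.1177 × 137.91 = 154.13 MPa
τ_m = K_s·8F_mD/(πd³) = 1.0411 × 303.39 = 315.86 MPa
Goodman: 1/n_f = τ_a/S_se + τ_m/S_su = 154.13/396 + 315.86/1190 = 0.38923 + 0.26543 = 0.65465
n_f = 1/0.65465 = 1.528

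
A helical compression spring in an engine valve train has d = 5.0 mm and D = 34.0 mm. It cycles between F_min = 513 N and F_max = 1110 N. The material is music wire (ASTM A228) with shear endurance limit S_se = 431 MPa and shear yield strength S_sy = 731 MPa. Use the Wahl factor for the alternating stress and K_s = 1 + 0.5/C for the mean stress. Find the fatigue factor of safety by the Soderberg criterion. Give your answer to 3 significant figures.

C = D/d = 34.0/5.0 = 6.8000; K_W = (4C−1)/(4C−4)+0.615/C = 1.2198; K_s = 1+0.5/C = 1.0735
F_a = (F_max−F_min)/2 = 298.5 N; F_m = (F_max+F_min)/2 = 811.5 N
τ_a = K_W·8F_aD/(πd³) = 1.2198 × 206.75 = 252.19 MPa
τ_m = K_s·8F_mD/(πd³) = 1.0735 × 562.08 = 603.41 MPa
Soderberg: 1/n_f = τ_a/S_se + τ_m/S_sy = 252.19/431 + 603.41/731 = 0.58512 + 0.82546 = 1.4106
n_f = 1/1.4106 = 0.7089

0.709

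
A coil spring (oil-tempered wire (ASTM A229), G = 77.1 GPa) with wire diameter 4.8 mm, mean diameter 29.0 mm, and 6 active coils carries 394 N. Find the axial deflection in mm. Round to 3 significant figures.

11.3 mm

k = Gd⁴/(8D³N_a) = (77.1×10³)(4.8⁴)/(8·29.0³·6) = 34.961 N/mm
δ = F/k = 394 / 34.961 = 11.27 mm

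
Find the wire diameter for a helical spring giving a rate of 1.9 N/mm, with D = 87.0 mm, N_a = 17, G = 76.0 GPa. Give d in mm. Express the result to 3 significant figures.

d = (8D³N_a·k / G)^(1/4) = (8·87.0³·17·1.9 / (76.0×10³))^0.25
  = (2238.9)^0.25 = 6.8787 mm

6.88 mm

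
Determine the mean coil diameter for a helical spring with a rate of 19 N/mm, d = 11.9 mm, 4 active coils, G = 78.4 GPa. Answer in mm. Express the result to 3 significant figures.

D = (Gd⁴/(8N_a·k))^(1/3) = (78.4×10³·11.9⁴/(8·4·19))^(1/3)
  = (2.58583e+06)^(1/3) = 137.2567 mm

137 mm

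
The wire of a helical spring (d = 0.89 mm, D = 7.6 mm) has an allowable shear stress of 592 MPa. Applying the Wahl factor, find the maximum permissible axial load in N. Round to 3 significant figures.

C = D/d = 7.6/0.89 = 8.5393
K_W = (4C−1)/(4C−4) + 0.615/C = 33.157/30.157 + 0.0720 = 1.1715
τ_max = K·8FD/(πd³) → F_max = τ_allow·πd³/(8DK)
F_max = 592·π·0.89³/(8·7.6·1.1715) = 1311.1/71.227 = 18.408 N

18.4 N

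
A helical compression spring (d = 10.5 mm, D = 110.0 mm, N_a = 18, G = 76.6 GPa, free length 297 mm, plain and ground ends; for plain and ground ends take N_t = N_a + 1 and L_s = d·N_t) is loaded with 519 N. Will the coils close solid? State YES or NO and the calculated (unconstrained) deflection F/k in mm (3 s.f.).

k = Gd⁴/(8D³N_a) = (76.6×10³)(10.5⁴)/(8·110.0³·18) = 4.8579 N/mm
N_t = 19; L_s = 10.5·19 = 199.5 mm; δ_solid = L₀ − L_s = 297 − 199.5 = 97.5 mm
δ = F/k = 519/4.8579 = 106.84 mm
δ ≥ δ_solid → spring goes solid

YES, δ = 107 mm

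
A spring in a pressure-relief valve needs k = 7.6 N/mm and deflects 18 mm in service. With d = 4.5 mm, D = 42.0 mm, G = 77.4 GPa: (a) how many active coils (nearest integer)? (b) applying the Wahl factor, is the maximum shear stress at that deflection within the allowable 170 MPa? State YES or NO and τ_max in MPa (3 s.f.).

N_a = Gd⁴/(8D³k) = (77.4×10³)(4.5⁴)/(8·42.0³·7.6) = 7.046 → N_a = 7
Actual rate k = Gd⁴/(8D³·7) = 7.6499 N/mm
Working load F = kδ = 7.6499·18 = 137.7 N
C = 42.0/4.5 = 9.3333; K_W = (4C−1)/(4C−4)+0.615/C = 1.1559
τ_max = K_W·8FD/(πd³) = 1.1559·161.61 = 186.81 MPa
τ_max > 170 MPa → exceeds allowable

(a) 7 coils; (b) NO, τ_max = 187 MPa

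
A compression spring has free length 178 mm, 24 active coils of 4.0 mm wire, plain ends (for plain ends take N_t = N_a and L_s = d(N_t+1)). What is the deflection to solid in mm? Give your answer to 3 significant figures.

78.0 mm

N_t = 24; L_s = 4.0·25 = 100 mm
δ_solid = L₀ − L_s = 178 − 100 = 78 mm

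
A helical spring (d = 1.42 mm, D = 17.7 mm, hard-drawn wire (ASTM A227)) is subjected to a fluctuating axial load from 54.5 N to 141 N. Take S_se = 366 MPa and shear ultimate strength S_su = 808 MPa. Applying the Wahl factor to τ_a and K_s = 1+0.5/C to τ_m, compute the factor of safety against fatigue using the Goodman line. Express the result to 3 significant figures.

C = D/d = 17.7/1.42 = 12.4648; K_W = (4C−1)/(4C−4)+0.615/C = 1.1148; K_s = 1+0.5/C = 1.0401
F_a = (F_max−F_min)/2 = 43.25 N; F_m = (F_max+F_min)/2 = 97.75 N
τ_a = K_W·8F_aD/(πd³) = 1.1148 × 680.82 = 758.95 MPa
τ_m = K_s·8F_mD/(πd³) = 1.0401 × 1538.7 = 1600.5 MPa
Goodman: 1/n_f = τ_a/S_se + τ_m/S_su = 758.95/366 + 1600.5/808 = 2.07364 + 1.98077 = 4.0544
n_f = 1/4.0544 = 0.2466

0.247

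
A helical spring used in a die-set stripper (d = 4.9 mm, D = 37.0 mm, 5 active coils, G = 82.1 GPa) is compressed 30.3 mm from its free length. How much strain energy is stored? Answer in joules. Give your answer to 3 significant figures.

10.7 J

k = Gd⁴/(8D³N_a) = (82.1×10³)(4.9⁴)/(8·37.0³·5) = 23.359 N/mm
U = ½kδ² = 0.5 × 23.359 × 30.3² = 10723 N·mm = 10.723 J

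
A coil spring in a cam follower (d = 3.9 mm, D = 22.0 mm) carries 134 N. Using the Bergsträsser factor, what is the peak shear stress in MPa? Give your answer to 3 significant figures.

159 MPa

Spring index C = D/d = 22.0/3.9 = 5.6410
K_B = (4C+2)/(4C−3) = 24.564/19.564 = 1.2556
τ₀ = 8FD/(πd³) = 8·134·22.0/(π·3.9³) = 23584/186.36 = 126.55 MPa
τ_max = K·τ₀ = 1.2556 × 126.55 = 158.9 MPa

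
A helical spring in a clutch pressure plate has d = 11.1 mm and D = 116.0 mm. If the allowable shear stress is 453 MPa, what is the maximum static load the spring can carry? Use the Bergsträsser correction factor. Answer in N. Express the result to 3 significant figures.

C = D/d = 116.0/11.1 = 10.4505
K_B = (4C+2)/(4C−3) = 43.802/38.802 = 1.1289
τ_max = K·8FD/(πd³) → F_max = τ_allow·πd³/(8DK)
F_max = 453·π·11.1³/(8·116.0·1.1289) = 1.9463e+06/1047.6 = 1857.9 N

1860 N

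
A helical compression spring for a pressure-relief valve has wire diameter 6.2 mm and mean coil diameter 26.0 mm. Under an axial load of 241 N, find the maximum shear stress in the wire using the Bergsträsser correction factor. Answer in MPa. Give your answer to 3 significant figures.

91.3 MPa

Spring index C = D/d = 26.0/6.2 = 4.1935
K_B = (4C+2)/(4C−3) = 18.774/13.774 = 1.3630
τ₀ = 8FD/(πd³) = 8·241·26.0/(π·6.2³) = 50128/748.73 = 66.951 MPa
τ_max = K·τ₀ = 1.3630 × 66.951 = 91.254 MPa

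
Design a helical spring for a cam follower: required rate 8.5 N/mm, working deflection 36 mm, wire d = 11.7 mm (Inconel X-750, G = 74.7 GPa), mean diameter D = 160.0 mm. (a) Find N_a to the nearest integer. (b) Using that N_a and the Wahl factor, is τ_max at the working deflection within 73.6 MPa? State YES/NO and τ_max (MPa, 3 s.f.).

N_a = Gd⁴/(8D³k) = (74.7×10³)(11.7⁴)/(8·160.0³·8.5) = 5.026 → N_a = 5
Actual rate k = Gd⁴/(8D³·5) = 8.5437 N/mm
Working load F = kδ = 8.5437·36 = 307.57 N
C = 160.0/11.7 = 13.6752; K_W = (4C−1)/(4C−4)+0.615/C = 1.1041
τ_max = K_W·8FD/(πd³) = 1.1041·78.244 = 86.392 MPa
τ_max > 73.6 MPa → exceeds allowable

(a) 5 coils; (b) NO, τ_max = 86.4 MPa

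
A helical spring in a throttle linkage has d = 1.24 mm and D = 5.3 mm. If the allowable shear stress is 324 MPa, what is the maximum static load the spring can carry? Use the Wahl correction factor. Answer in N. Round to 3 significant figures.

33.3 N

C = D/d = 5.3/1.24 = 4.2742
K_W = (4C−1)/(4C−4) + 0.615/C = 16.097/13.097 + 0.1439 = 1.3730
τ_max = K·8FD/(πd³) → F_max = τ_allow·πd³/(8DK)
F_max = 324·π·1.24³/(8·5.3·1.3730) = 1940.7/58.213 = 33.338 N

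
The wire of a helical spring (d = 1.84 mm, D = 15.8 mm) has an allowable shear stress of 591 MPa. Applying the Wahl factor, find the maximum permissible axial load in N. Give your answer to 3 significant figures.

C = D/d = 15.8/1.84 = 8.5870
K_W = (4C−1)/(4C−4) + 0.615/C = 33.348/30.348 + 0.0716 = 1.1705
τ_max = K·8FD/(πd³) → F_max = τ_allow·πd³/(8DK)
F_max = 591·π·1.84³/(8·15.8·1.1705) = 11566/147.95 = 78.178 N

78.2 N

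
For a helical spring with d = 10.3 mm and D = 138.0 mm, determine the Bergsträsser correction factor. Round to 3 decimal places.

1.099

C = D/d = 138.0/10.3 = 13.3981
K_B = (4C+2)/(4C−3) = 55.592/50.592 = 1.0988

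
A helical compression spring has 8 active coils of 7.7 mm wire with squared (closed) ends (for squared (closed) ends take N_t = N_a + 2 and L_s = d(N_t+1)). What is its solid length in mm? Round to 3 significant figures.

84.7 mm

squared (closed) ends: N_t = N_a + 2 = 8 + 2 = 10
L_s = d·(N_t+1) = 7.7 × 11 = 84.7 mm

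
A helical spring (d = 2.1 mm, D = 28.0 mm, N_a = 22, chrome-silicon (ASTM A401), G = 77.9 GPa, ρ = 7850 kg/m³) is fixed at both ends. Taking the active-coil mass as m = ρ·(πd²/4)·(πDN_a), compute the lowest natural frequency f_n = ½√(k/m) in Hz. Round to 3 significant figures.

k = Gd⁴/(8D³N_a) = (77.9×10³)(2.1⁴)/(8·28.0³·22) = 0.39213 N/mm = 392.13 N/m
Wire length L = πDN_a = π·28.0·22 = 1935.2 mm
m = ρ·(πd²/4)·L = 7850 × 3.4636×10⁻⁶ m² × 1.9352 m = 0.052617 kg
f_n = ½√(k/m) = 0.5·√(392.13/0.052617) = 0.5·√(7452.5) = 43.164 Hz

43.2 Hz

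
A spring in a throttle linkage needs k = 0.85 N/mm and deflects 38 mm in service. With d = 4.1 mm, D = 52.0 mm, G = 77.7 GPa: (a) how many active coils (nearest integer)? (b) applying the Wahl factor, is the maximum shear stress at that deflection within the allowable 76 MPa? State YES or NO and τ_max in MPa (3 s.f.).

(a) 23 coils; (b) YES, τ_max = 68.9 MPa

N_a = Gd⁴/(8D³k) = (77.7×10³)(4.1⁴)/(8·52.0³·0.85) = 22.96 → N_a = 23
Actual rate k = Gd⁴/(8D³·23) = 0.84865 N/mm
Working load F = kδ = 0.84865·38 = 32.249 N
C = 52.0/4.1 = 12.6829; K_W = (4C−1)/(4C−4)+0.615/C = 1.1127
τ_max = K_W·8FD/(πd³) = 1.1127·61.959 = 68.941 MPa
τ_max ≤ 76 MPa → acceptable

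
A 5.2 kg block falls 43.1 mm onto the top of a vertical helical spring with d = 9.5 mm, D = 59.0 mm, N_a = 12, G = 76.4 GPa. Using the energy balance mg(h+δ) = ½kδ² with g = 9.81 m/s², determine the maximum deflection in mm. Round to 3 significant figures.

k = Gd⁴/(8D³N_a) = (76.4×10³)(9.5⁴)/(8·59.0³·12) = 31.562 N/mm
W = mg = 5.2 × 9.81 = 51.012 N
½kδ² − Wδ − Wh = 0 → δ = (W + √(W² + 2kWh))/k
δ = (51.012 + √(2602.2 + 138784))/31.562 = (51.012 + 376.01)/31.562 = 13.53 mm

13.5 mm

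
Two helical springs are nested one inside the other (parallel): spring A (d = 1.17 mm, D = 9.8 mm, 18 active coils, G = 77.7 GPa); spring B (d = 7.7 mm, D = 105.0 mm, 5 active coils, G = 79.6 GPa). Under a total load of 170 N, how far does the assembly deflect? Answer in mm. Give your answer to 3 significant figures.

k_A = Gd⁴/(8D³N_a) = (77.7×10³)(1.17⁴)/(8·9.8³·18) = 1.0743 N/mm
k_B = Gd⁴/(8D³N_a) = (79.6×10³)(7.7⁴)/(8·105.0³·5) = 6.0429 N/mm
Parallel: k_eq = 1.0743 + 6.0429 = 7.1172 N/mm
δ = F/k_eq = 170/7.1172 = 23.886 mm

23.9 mm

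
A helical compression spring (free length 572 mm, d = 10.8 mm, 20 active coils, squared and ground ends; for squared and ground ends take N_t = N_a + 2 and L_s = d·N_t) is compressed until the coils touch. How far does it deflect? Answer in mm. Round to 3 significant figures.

N_t = 22; L_s = 10.8·22 = 237.6 mm
δ_solid = L₀ − L_s = 572 − 237.6 = 334.4 mm

334 mm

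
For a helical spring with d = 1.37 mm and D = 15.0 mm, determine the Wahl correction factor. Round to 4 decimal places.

1.1316

C = D/d = 15.0/1.37 = 10.9489
K_W = (4C−1)/(4C−4) + 0.615/C = 42.796/39.796 + 0.0562 = 1.1316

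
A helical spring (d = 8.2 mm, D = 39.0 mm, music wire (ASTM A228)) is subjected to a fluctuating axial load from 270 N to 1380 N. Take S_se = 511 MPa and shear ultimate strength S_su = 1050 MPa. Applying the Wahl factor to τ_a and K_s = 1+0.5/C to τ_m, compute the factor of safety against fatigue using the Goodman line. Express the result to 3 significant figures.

2.40

C = D/d = 39.0/8.2 = 4.7561; K_W = (4C−1)/(4C−4)+0.615/C = 1.3290; K_s = 1+0.5/C = 1.1051
F_a = (F_max−F_min)/2 = 555 N; F_m = (F_max+F_min)/2 = 825 N
τ_a = K_W·8F_aD/(πd³) = 1.3290 × 99.967 = 132.85 MPa
τ_m = K_s·8F_mD/(πd³) = 1.1051 × 148.6 = 164.22 MPa
Goodman: 1/n_f = τ_a/S_se + τ_m/S_su = 132.85/511 + 164.22/1050 = 0.25999 + 0.15640 = 0.41639
n_f = 1/0.41639 = 2.402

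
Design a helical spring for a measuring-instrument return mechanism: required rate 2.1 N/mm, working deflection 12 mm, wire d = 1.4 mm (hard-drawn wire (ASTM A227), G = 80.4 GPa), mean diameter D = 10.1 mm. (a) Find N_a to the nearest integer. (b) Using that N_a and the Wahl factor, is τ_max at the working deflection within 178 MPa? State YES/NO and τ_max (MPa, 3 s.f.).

N_a = Gd⁴/(8D³k) = (80.4×10³)(1.4⁴)/(8·10.1³·2.1) = 17.84 → N_a = 18
Actual rate k = Gd⁴/(8D³·18) = 2.0818 N/mm
Working load F = kδ = 2.0818·12 = 24.982 N
C = 10.1/1.4 = 7.2143; K_W = (4C−1)/(4C−4)+0.615/C = 1.2059
τ_max = K_W·8FD/(πd³) = 1.2059·234.15 = 282.37 MPa
τ_max > 178 MPa → exceeds allowable

(a) 18 coils; (b) NO, τ_max = 282 MPa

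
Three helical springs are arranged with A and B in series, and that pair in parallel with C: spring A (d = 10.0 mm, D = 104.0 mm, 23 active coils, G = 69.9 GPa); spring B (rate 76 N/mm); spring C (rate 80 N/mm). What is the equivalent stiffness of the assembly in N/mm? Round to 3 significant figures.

83.2 N/mm

k_A = Gd⁴/(8D³N_a) = (69.9×10³)(10.0⁴)/(8·104.0³·23) = 3.3772 N/mm
Springs A,B series: k_AB = 1/(1/3.3772+1/76) = 3.2335 N/mm; parallel with C: k_eq = 3.2335+80 = 83.234 N/mm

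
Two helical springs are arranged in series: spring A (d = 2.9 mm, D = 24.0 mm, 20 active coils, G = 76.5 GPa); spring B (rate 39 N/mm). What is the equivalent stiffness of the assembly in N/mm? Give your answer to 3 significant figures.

k_A = Gd⁴/(8D³N_a) = (76.5×10³)(2.9⁴)/(8·24.0³·20) = 2.4462 N/mm
Series: 1/k_eq = 1/2.4462 + 1/39 = 0.43443; k_eq = 2.3019 N/mm

2.30 N/mm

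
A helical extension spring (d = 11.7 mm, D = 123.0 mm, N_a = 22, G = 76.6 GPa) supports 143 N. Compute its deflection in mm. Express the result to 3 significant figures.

k = Gd⁴/(8D³N_a) = (76.6×10³)(11.7⁴)/(8·123.0³·22) = 4.3827 N/mm
δ = F/k = 143 / 4.3827 = 32.628 mm

32.6 mm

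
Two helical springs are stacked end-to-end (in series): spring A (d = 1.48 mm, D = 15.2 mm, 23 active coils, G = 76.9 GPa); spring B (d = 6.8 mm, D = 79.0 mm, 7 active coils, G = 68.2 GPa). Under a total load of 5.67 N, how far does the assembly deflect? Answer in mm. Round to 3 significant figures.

k_A = Gd⁴/(8D³N_a) = (76.9×10³)(1.48⁴)/(8·15.2³·23) = 0.57098 N/mm
k_B = Gd⁴/(8D³N_a) = (68.2×10³)(6.8⁴)/(8·79.0³·7) = 5.2814 N/mm
Series: 1/k_eq = 1/0.57098 + 1/5.2814 = 1.9407; k_eq = 0.51528 N/mm
δ = F/k_eq = 5.67/0.51528 = 11.004 mm

11.0 mm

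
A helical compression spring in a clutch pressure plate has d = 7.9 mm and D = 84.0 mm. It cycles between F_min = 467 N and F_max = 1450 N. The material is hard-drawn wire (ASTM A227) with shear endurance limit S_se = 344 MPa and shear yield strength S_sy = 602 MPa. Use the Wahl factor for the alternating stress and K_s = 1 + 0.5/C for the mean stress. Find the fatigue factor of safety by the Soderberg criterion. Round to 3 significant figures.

0.701

C = D/d = 84.0/7.9 = 10.6329; K_W = (4C−1)/(4C−4)+0.615/C = 1.1357; K_s = 1+0.5/C = 1.0470
F_a = (F_max−F_min)/2 = 491.5 N; F_m = (F_max+F_min)/2 = 958.5 N
τ_a = K_W·8F_aD/(πd³) = 1.1357 × 213.24 = 242.17 MPa
τ_m = K_s·8F_mD/(πd³) = 1.0470 × 415.84 = 435.4 MPa
Soderberg: 1/n_f = τ_a/S_se + τ_m/S_sy = 242.17/344 + 435.4/602 = 0.70399 + 0.72325 = 1.4272
n_f = 1/1.4272 = 0.7007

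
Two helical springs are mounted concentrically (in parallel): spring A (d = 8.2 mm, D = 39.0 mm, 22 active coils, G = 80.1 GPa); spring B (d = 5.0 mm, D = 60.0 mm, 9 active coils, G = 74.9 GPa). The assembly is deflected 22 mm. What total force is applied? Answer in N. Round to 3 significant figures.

k_A = Gd⁴/(8D³N_a) = (80.1×10³)(8.2⁴)/(8·39.0³·22) = 34.688 N/mm
k_B = Gd⁴/(8D³N_a) = (74.9×10³)(5.0⁴)/(8·60.0³·9) = 3.0101 N/mm
Parallel: k_eq = 34.688 + 3.0101 = 37.698 N/mm
F = k_eq·δ = 37.698·22 = 829.36 N

829 N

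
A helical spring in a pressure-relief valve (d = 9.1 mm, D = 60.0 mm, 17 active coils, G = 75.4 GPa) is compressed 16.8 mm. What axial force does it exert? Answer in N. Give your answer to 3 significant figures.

296 N

k = Gd⁴/(8D³N_a) = (75.4×10³)(9.1⁴)/(8·60.0³·17) = 17.601 N/mm
F = k·δ = 17.601 × 16.8 = 295.7 N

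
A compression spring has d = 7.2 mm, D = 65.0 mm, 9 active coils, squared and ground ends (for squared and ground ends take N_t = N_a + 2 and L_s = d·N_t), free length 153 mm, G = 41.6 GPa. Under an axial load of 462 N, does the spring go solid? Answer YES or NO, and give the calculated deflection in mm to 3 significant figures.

k = Gd⁴/(8D³N_a) = (41.6×10³)(7.2⁴)/(8·65.0³·9) = 5.6539 N/mm
N_t = 11; L_s = 7.2·11 = 79.2 mm; δ_solid = L₀ − L_s = 153 − 79.2 = 73.8 mm
δ = F/k = 462/5.6539 = 81.713 mm
δ ≥ δ_solid → spring goes solid

YES, δ = 81.7 mm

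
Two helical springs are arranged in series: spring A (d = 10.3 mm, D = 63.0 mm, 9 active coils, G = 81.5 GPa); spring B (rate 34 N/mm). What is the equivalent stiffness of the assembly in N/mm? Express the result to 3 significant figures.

20.4 N/mm

k_A = Gd⁴/(8D³N_a) = (81.5×10³)(10.3⁴)/(8·63.0³·9) = 50.951 N/mm
Series: 1/k_eq = 1/50.951 + 1/34 = 0.049038; k_eq = 20.392 N/mm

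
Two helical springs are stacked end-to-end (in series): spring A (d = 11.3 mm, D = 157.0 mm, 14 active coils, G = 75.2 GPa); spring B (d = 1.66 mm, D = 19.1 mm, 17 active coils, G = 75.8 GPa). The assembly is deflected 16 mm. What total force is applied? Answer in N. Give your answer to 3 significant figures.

8.00 N

k_A = Gd⁴/(8D³N_a) = (75.2×10³)(11.3⁴)/(8·157.0³·14) = 2.8289 N/mm
k_B = Gd⁴/(8D³N_a) = (75.8×10³)(1.66⁴)/(8·19.1³·17) = 0.60738 N/mm
Series: 1/k_eq = 1/2.8289 + 1/0.60738 = 1.9999; k_eq = 0.50002 N/mm
F = k_eq·δ = 0.50002·16 = 8.0004 N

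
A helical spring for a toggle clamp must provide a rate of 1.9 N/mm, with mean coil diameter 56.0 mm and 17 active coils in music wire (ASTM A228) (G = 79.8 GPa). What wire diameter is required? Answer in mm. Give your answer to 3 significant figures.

4.88 mm

d = (8D³N_a·k / G)^(1/4) = (8·56.0³·17·1.9 / (79.8×10³))^0.25
  = (568.66)^0.25 = 4.8833 mm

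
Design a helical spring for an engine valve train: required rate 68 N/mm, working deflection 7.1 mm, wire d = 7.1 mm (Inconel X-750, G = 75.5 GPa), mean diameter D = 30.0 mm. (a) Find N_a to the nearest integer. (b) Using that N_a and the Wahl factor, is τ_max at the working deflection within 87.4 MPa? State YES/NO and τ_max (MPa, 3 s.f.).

N_a = Gd⁴/(8D³k) = (75.5×10³)(7.1⁴)/(8·30.0³·68) = 13.06 → N_a = 13
Actual rate k = Gd⁴/(8D³·13) = 68.326 N/mm
Working load F = kδ = 68.326·7.1 = 485.11 N
C = 30.0/7.1 = 4.2254; K_W = (4C−1)/(4C−4)+0.615/C = 1.3781
τ_max = K_W·8FD/(πd³) = 1.3781·103.54 = 142.69 MPa
τ_max > 87.4 MPa → exceeds allowable

(a) 13 coils; (b) NO, τ_max = 143 MPa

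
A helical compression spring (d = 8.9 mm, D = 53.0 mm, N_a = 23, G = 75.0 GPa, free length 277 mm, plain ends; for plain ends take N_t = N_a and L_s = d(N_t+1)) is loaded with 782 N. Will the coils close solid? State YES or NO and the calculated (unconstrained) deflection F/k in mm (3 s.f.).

k = Gd⁴/(8D³N_a) = (75.0×10³)(8.9⁴)/(8·53.0³·23) = 17.178 N/mm
N_t = 23; L_s = 8.9·24 = 213.6 mm; δ_solid = L₀ − L_s = 277 − 213.6 = 63.4 mm
δ = F/k = 782/17.178 = 45.523 mm
δ < δ_solid → spring does not go solid

NO, δ = 45.5 mm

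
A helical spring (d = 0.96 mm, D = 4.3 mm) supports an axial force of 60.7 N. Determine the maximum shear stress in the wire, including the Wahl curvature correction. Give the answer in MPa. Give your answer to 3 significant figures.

Spring index C = D/d = 4.3/0.96 = 4.4792
K_W = (4C−1)/(4C−4) + 0.615/C = 16.917/13.917 + 0.1373 = 1.3529
τ₀ = 8FD/(πd³) = 8·60.7·4.3/(π·0.96³) = 2088.08/2.7795 = 751.25 MPa
τ_max = K·τ₀ = 1.3529 × 751.25 = 1016.3 MPa

1020 MPa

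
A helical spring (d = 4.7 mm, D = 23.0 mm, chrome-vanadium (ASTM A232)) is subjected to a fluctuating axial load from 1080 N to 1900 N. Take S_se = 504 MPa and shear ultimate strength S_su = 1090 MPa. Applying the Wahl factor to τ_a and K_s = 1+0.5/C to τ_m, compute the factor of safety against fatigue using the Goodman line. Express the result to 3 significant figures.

C = D/d = 23.0/4.7 = 4.8936; K_W = (4C−1)/(4C−4)+0.615/C = 1.3183; K_s = 1+0.5/C = 1.1022
F_a = (F_max−F_min)/2 = 410 N; F_m = (F_max+F_min)/2 = 1490 N
τ_a = K_W·8F_aD/(πd³) = 1.3183 × 231.29 = 304.91 MPa
τ_m = K_s·8F_mD/(πd³) = 1.1022 × 840.54 = 926.43 MPa
Goodman: 1/n_f = τ_a/S_se + τ_m/S_su = 304.91/504 + 926.43/1090 = 0.60498 + 0.84993 = 1.4549
n_f = 1/1.4549 = 0.6873

0.687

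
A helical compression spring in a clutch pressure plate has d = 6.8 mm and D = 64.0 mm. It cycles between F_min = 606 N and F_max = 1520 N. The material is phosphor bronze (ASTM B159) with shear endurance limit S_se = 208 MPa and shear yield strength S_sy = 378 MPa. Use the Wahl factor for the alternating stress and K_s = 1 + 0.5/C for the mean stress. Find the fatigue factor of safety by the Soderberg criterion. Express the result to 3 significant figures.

0.351

C = D/d = 64.0/6.8 = 9.4118; K_W = (4C−1)/(4C−4)+0.615/C = 1.1545; K_s = 1+0.5/C = 1.0531
F_a = (F_max−F_min)/2 = 457 N; F_m = (F_max+F_min)/2 = 1063 N
τ_a = K_W·8F_aD/(πd³) = 1.1545 × 236.87 = 273.47 MPa
τ_m = K_s·8F_mD/(πd³) = 1.0531 × 550.97 = 580.24 MPa
Soderberg: 1/n_f = τ_a/S_se + τ_m/S_sy = 273.47/208 + 580.24/378 = 1.31475 + 1.53502 = 2.8498
n_f = 1/2.8498 = 0.3509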